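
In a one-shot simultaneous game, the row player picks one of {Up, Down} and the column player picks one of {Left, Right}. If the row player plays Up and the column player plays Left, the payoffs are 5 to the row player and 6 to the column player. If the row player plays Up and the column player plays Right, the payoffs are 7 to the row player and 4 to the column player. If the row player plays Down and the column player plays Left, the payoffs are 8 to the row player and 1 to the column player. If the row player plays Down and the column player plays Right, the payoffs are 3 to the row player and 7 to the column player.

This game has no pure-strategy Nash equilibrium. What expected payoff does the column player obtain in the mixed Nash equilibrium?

The column player's indifference between Left and Right determines the row player's mixing probability p:
  the column player's expected payoff from Left: p·6 + (1−p)·1 = 5p + 1
  the column player's expected payoff from Right: p·4 + (1−p)·7 = -3p + 7
  5p + 1 = -3p + 7  ⇒  8p = 6  ⇒  p = 3/4.
At equilibrium the column player is indifferent across columns, so the column player's payoff equals the payoff from Left: (3/4)·6 + (1/4)·1 = 19/4.

19/4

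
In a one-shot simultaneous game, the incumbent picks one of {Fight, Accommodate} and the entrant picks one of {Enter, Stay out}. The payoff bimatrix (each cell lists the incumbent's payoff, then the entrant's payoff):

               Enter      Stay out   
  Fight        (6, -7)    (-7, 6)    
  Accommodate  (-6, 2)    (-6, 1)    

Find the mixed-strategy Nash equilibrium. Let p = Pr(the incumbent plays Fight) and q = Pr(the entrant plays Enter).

For the entrant to be willing to mix, the entrant must be indifferent between Enter and Stay out, which pins down the incumbent's mix.
  the entrant's expected payoff from Enter: p·(-7) + (1−p)·2 = -9p + 2
  the entrant's expected payoff from Stay out: p·6 + (1−p)·1 = 5p + 1
  -9p + 2 = 5p + 1  ⇒  -14p = -1  ⇒  p = 1/14.
The incumbent's indifference between Fight and Accommodate determines the entrant's mixing probability q:
  the incumbent's expected payoff from Fight: q·6 + (1−q)·(-7) = 13q - 7
  the incumbent's expected payoff from Accommodate: q·(-6) + (1−q)·(-6) = -6
  13q - 7 = -6  ⇒  13q = 1  ⇒  q = 1/13.

p = 1/14, q = 1/13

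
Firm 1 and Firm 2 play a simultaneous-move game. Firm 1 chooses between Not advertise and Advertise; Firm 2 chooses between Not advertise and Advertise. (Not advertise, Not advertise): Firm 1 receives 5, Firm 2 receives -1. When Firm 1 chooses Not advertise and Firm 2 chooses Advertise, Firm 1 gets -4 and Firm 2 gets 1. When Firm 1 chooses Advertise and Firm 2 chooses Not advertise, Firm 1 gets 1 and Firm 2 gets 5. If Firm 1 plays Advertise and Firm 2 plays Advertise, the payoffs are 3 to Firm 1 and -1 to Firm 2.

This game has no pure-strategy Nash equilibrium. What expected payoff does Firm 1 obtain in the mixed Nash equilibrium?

19/11

Firm 2's mix must leave Firm 1 indifferent between Not advertise and Advertise.
  Firm 1's expected payoff from Not advertise: q·5 + (1−q)·(-4) = 9q - 4
  Firm 1's expected payoff from Advertise: q·1 + (1−q)·3 = -2q + 3
  9q - 4 = -2q + 3  ⇒  11q = 7  ⇒  q = 7/11.
At equilibrium Firm 1 is indifferent across rows, so Firm 1's payoff equals the payoff from Not advertise: (7/11)·5 + (4/11)·(-4) = 19/11.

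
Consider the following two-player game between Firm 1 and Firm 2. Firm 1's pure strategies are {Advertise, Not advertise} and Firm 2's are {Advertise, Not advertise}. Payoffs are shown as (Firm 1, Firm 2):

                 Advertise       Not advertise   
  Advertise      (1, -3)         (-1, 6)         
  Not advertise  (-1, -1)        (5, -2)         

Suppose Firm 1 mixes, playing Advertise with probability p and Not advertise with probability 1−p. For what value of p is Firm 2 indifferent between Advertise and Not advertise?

p = 1/10

Firm 1's mix must leave Firm 2 indifferent between Advertise and Not advertise.
  Firm 2's payoff to Advertise: p·(-3) + (1−p)·(-1) = -2p - 1
  Firm 2's payoff to Not advertise: p·6 + (1−p)·(-2) = 8p - 2
  -2p - 1 = 8p - 2  ⇒  -10p = -1  ⇒  p = 1/10.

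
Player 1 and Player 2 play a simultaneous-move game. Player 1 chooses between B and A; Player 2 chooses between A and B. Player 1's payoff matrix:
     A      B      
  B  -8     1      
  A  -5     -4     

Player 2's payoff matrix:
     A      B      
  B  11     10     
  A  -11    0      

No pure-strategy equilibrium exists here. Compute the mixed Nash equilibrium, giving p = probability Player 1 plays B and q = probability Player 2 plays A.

Set Player 2's expected payoff from A equal to that from B:
  Player 2's payoff to A: p·11 + (1−p)·(-11) = 22p - 11
  Player 2's payoff to B: p·10 + (1−p)·0 = 10p
  22p - 11 = 10p  ⇒  12p = 11  ⇒  p = 11/12.
Set Player 1's expected payoff from B equal to that from A:
  Player 1's expected payoff from B: q·(-8) + (1−q)·1 = -9q + 1
  Player 1's expected payoff from A: q·(-5) + (1−q)·(-4) = -q - 4
  -9q + 1 = -q - 4  ⇒  -8q = -5  ⇒  q = 5/8.

p = 11/12, q = 5/8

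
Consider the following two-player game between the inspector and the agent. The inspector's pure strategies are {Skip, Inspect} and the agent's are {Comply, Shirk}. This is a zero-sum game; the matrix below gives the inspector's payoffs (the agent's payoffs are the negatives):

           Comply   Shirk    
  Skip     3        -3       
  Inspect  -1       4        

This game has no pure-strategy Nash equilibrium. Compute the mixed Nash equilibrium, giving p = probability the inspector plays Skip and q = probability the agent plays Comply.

p = 5/11, q = 7/11

Set the agent's expected payoff from Comply equal to that from Shirk:
  the agent's payoff to Comply: p·(-3) + (1−p)·1 = -4p + 1
  the agent's payoff to Shirk: p·3 + (1−p)·(-4) = 7p - 4
  -4p + 1 = 7p - 4  ⇒  -11p = -5  ⇒  p = 5/11.
For the inspector to be willing to mix, the inspector must be indifferent between Skip and Inspect, which pins down the agent's mix.
  the inspector's payoff to Skip: q·3 + (1−q)·(-3) = 6q - 3
  the inspector's payoff to Inspect: q·(-1) + (1−q)·4 = -5q + 4
  6q - 3 = -5q + 4  ⇒  11q = 7  ⇒  q = 7/11.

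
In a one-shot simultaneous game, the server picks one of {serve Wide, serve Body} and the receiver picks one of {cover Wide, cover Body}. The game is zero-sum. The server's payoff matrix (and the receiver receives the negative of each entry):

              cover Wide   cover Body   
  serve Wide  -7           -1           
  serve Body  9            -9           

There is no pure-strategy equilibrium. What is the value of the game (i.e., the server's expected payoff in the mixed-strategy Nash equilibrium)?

In a mixed equilibrium the server is indifferent between serve Wide and serve Body; this condition fixes q.
  the server's payoff to serve Wide: q·(-7) + (1−q)·(-1) = -6q - 1
  the server's payoff to serve Body: q·9 + (1−q)·(-9) = 18q - 9
  -6q - 1 = 18q - 9  ⇒  -24q = -8  ⇒  q = 1/3.
The value is the server's expected payoff against this mix (using serve Wide): (1/3)·(-7) + (2/3)·(-1) = -3.

v = -3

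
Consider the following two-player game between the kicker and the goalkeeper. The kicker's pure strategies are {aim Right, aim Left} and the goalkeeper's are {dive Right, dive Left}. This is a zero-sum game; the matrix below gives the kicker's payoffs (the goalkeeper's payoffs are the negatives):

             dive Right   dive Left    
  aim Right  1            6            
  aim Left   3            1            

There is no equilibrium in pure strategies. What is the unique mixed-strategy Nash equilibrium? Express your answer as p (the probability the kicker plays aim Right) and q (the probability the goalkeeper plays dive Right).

In a mixed equilibrium the goalkeeper is indifferent between dive Right and dive Left; this condition fixes p.
  the goalkeeper's expected payoff from dive Right: p·(-1) + (1−p)·(-3) = 2p - 3
  the goalkeeper's expected payoff from dive Left: p·(-6) + (1−p)·(-1) = -5p - 1
  2p - 3 = -5p - 1  ⇒  7p = 2  ⇒  p = 2/7.
For the kicker to be willing to mix, the kicker must be indifferent between aim Right and aim Left, which pins down the goalkeeper's mix.
  the kicker's payoff to aim Right: q·1 + (1−q)·6 = -5q + 6
  the kicker's payoff to aim Left: q·3 + (1−q)·1 = 2q + 1
  -5q + 6 = 2q + 1  ⇒  -7q = -5  ⇒  q = 5/7.

p = 2/7, q = 5/7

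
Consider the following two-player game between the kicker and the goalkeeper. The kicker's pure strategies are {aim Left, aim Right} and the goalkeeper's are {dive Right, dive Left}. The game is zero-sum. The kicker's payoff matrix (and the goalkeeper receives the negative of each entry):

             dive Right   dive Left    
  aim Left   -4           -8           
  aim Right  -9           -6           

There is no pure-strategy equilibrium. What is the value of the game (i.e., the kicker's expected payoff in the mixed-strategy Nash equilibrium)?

v = -48/7

The goalkeeper's mix must leave the kicker indifferent between aim Left and aim Right.
  the kicker's payoff from aim Left: q·(-4) + (1−q)·(-8) = 4q - 8
  the kicker's payoff from aim Right: q·(-9) + (1−q)·(-6) = -3q - 6
  4q - 8 = -3q - 6  ⇒  7q = 2  ⇒  q = 2/7.
The value is the kicker's expected payoff against this mix (using aim Left): (2/7)·(-4) + (5/7)·(-8) = -48/7.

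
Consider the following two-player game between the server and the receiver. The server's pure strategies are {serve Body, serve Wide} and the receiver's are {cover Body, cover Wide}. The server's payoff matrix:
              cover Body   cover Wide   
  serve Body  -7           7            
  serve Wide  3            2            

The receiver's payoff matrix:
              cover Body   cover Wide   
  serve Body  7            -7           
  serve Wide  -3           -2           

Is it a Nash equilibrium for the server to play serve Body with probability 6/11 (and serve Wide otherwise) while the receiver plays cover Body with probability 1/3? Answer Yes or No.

No

Given the server's mix p = 6/11, the receiver's payoff from cover Body is 27/11 but from cover Wide is -52/11. The receiver strictly prefers cover Body, so the receiver would not mix.
So the proposed profile is not a Nash equilibrium.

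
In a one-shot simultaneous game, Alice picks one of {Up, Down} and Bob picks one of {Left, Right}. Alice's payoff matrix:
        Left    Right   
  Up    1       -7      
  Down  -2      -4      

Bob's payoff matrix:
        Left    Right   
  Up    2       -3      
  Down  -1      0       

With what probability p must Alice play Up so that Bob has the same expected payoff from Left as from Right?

Set Bob's expected payoff from Left equal to that from Right:
  Bob's payoff to Left: p·2 + (1−p)·(-1) = 3p - 1
  Bob's payoff to Right: p·(-3) + (1−p)·0 = -3p
  3p - 1 = -3p  ⇒  6p = 1  ⇒  p = 1/6.

p = 1/6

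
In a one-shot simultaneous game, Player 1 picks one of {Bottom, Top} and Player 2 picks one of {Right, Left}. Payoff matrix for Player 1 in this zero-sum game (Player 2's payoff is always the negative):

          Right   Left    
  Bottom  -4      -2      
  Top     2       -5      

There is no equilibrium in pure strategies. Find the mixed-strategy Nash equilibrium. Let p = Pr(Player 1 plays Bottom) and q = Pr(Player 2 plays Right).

Player 2's indifference between Right and Left determines Player 1's mixing probability p:
  Player 2's payoff from Right: p·4 + (1−p)·(-2) = 6p - 2
  Player 2's payoff from Left: p·2 + (1−p)·5 = -3p + 5
  6p - 2 = -3p + 5  ⇒  9p = 7  ⇒  p = 7/9.
Player 2's mix must leave Player 1 indifferent between Bottom and Top.
  Player 1's expected payoff from Bottom: q·(-4) + (1−q)·(-2) = -2q - 2
  Player 1's expected payoff from Top: q·2 + (1−q)·(-5) = 7q - 5
  -2q - 2 = 7q - 5  ⇒  -9q = -3  ⇒  q = 1/3.

p = 7/9, q = 1/3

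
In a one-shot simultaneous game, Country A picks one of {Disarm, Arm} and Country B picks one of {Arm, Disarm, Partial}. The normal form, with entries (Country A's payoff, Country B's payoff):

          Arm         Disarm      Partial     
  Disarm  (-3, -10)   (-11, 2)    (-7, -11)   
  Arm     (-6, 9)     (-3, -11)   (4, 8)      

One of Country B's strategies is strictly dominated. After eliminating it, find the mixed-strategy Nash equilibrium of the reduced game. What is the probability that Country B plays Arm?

Country B's strategy Partial is strictly dominated by Arm: -10 > -11 and 9 > 8. Eliminate Partial.
In a mixed equilibrium Country A is indifferent between Disarm and Arm; this condition fixes q.
  Country A's payoff to Disarm: q·(-3) + (1−q)·(-11) = 8q - 11
  Country A's payoff to Arm: q·(-6) + (1−q)·(-3) = -3q - 3
  8q - 11 = -3q - 3  ⇒  11q = 8  ⇒  q = 8/11.

q = 8/11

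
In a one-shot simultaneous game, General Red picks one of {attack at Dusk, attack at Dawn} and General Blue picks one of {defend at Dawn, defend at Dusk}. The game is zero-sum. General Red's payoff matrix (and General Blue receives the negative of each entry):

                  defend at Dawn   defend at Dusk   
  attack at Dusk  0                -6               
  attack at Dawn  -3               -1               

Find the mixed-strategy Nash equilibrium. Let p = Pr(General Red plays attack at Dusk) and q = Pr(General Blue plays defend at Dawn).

p = 1/4, q = 5/8

General Blue's indifference between defend at Dawn and defend at Dusk determines General Red's mixing probability p:
  General Blue's payoff to defend at Dawn: p·0 + (1−p)·3 = -3p + 3
  General Blue's payoff to defend at Dusk: p·6 + (1−p)·1 = 5p + 1
  -3p + 3 = 5p + 1  ⇒  -8p = -2  ⇒  p = 1/4.
In a mixed equilibrium General Red is indifferent between attack at Dusk and attack at Dawn; this condition fixes q.
  General Red's payoff from attack at Dusk: q·0 + (1−q)·(-6) = 6q - 6
  General Red's payoff from attack at Dawn: q·(-3) + (1−q)·(-1) = -2q - 1
  6q - 6 = -2q - 1  ⇒  8q = 5  ⇒  q = 5/8.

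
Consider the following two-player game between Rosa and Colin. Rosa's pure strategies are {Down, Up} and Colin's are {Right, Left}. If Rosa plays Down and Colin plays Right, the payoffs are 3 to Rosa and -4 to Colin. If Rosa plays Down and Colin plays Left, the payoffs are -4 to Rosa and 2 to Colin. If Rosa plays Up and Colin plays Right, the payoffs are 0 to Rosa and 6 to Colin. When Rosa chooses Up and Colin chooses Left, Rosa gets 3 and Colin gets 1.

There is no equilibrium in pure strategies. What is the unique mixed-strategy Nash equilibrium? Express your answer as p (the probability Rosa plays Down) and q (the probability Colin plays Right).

Set Colin's expected payoff from Right equal to that from Left:
  Colin's expected payoff from Right: p·(-4) + (1−p)·6 = -10p + 6
  Colin's expected payoff from Left: p·2 + (1−p)·1 = p + 1
  -10p + 6 = p + 1  ⇒  -11p = -5  ⇒  p = 5/11.
Set Rosa's expected payoff from Down equal to that from Up:
  Rosa's expected payoff from Down: q·3 + (1−q)·(-4) = 7q - 4
  Rosa's expected payoff from Up: q·0 + (1−q)·3 = -3q + 3
  7q - 4 = -3q + 3  ⇒  10q = 7  ⇒  q = 7/10.

p = 5/11, q = 7/10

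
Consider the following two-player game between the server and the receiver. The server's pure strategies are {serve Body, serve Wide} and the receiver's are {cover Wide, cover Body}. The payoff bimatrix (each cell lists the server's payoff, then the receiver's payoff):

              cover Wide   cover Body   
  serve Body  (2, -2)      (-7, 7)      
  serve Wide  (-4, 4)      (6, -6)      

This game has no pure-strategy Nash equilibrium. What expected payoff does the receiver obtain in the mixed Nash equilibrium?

In a mixed equilibrium the receiver is indifferent between cover Wide and cover Body; this condition fixes p.
  the receiver's expected payoff from cover Wide: p·(-2) + (1−p)·4 = -6p + 4
  the receiver's expected payoff from cover Body: p·7 + (1−p)·(-6) = 13p - 6
  -6p + 4 = 13p - 6  ⇒  -19p = -10  ⇒  p = 10/19.
At equilibrium the receiver is indifferent across columns, so the receiver's payoff equals the payoff from cover Wide: (10/19)·(-2) + (9/19)·4 = 16/19.

16/19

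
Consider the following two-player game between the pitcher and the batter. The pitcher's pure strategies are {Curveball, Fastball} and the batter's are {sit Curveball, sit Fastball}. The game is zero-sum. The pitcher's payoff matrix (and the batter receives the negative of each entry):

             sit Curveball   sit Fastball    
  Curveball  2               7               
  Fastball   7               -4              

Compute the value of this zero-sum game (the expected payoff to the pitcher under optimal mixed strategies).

v = 57/16

Set the pitcher's expected payoff from Curveball equal to that from Fastball:
  the pitcher's expected payoff from Curveball: q·2 + (1−q)·7 = -5q + 7
  the pitcher's expected payoff from Fastball: q·7 + (1−q)·(-4) = 11q - 4
  -5q + 7 = 11q - 4  ⇒  -16q = -11  ⇒  q = 11/16.
The value is the pitcher's expected payoff against this mix (using Curveball): (11/16)·2 + (5/16)·7 = 57/16.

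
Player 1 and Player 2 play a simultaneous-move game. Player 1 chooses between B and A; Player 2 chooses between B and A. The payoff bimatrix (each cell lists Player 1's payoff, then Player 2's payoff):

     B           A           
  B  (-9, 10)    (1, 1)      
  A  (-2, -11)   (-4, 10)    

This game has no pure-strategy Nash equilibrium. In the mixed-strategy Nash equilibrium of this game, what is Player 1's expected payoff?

-19/6

In a mixed equilibrium Player 1 is indifferent between B and A; this condition fixes q.
  Player 1's payoff to B: q·(-9) + (1−q)·1 = -10q + 1
  Player 1's payoff to A: q·(-2) + (1−q)·(-4) = 2q - 4
  -10q + 1 = 2q - 4  ⇒  -12q = -5  ⇒  q = 5/12.
At equilibrium Player 1 is indifferent across rows, so Player 1's payoff equals the payoff from B: (5/12)·(-9) + (7/12)·1 = -19/6.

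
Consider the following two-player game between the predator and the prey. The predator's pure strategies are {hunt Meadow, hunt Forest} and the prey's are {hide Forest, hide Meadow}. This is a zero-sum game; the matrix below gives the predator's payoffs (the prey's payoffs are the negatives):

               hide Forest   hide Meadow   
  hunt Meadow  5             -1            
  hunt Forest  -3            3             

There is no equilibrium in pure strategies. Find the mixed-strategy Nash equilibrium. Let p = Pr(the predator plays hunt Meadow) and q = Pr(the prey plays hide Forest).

p = 1/2, q = 1/3

In a mixed equilibrium the prey is indifferent between hide Forest and hide Meadow; this condition fixes p.
  the prey's payoff from hide Forest: p·(-5) + (1−p)·3 = -8p + 3
  the prey's payoff from hide Meadow: p·1 + (1−p)·(-3) = 4p - 3
  -8p + 3 = 4p - 3  ⇒  -12p = -6  ⇒  p = 1/2.
For the predator to be willing to mix, the predator must be indifferent between hunt Meadow and hunt Forest, which pins down the prey's mix.
  the predator's payoff to hunt Meadow: q·5 + (1−q)·(-1) = 6q - 1
  the predator's payoff to hunt Forest: q·(-3) + (1−q)·3 = -6q + 3
  6q - 1 = -6q + 3  ⇒  12q = 4  ⇒  q = 1/3.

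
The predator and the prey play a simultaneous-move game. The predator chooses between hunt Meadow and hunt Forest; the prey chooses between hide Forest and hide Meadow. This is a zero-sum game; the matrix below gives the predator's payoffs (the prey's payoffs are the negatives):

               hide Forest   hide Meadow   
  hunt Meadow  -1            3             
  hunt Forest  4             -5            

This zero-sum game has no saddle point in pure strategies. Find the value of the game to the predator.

v = 7/13

In a mixed equilibrium the predator is indifferent between hunt Meadow and hunt Forest; this condition fixes q.
  the predator's expected payoff from hunt Meadow: q·(-1) + (1−q)·3 = -4q + 3
  the predator's expected payoff from hunt Forest: q·4 + (1−q)·(-5) = 9q - 5
  -4q + 3 = 9q - 5  ⇒  -13q = -8  ⇒  q = 8/13.
The value is the predator's expected payoff against this mix (using hunt Meadow): (8/13)·(-1) + (5/13)·3 = 7/13.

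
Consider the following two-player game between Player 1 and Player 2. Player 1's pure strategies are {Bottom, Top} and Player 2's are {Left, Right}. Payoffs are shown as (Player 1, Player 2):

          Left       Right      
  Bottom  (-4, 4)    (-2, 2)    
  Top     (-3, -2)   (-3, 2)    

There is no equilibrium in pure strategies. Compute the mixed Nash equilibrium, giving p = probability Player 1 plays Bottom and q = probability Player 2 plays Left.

Player 2's indifference between Left and Right determines Player 1's mixing probability p:
  Player 2's expected payoff from Left: p·4 + (1−p)·(-2) = 6p - 2
  Player 2's expected payoff from Right: p·2 + (1−p)·2 = 2
  6p - 2 = 2  ⇒  6p = 4  ⇒  p = 2/3.
Set Player 1's expected payoff from Bottom equal to that from Top:
  Player 1's payoff from Bottom: q·(-4) + (1−q)·(-2) = -2q - 2
  Player 1's payoff from Top: q·(-3) + (1−q)·(-3) = -3
  -2q - 2 = -3  ⇒  -2q = -1  ⇒  q = 1/2.

p = 2/3, q = 1/2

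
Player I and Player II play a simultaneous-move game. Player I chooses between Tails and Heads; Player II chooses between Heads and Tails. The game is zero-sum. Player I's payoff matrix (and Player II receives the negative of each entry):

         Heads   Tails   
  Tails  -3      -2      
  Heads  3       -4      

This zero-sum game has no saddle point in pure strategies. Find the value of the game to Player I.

Set Player I's expected payoff from Tails equal to that from Heads:
  Player I's expected payoff from Tails: q·(-3) + (1−q)·(-2) = -q - 2
  Player I's expected payoff from Heads: q·3 + (1−q)·(-4) = 7q - 4
  -q - 2 = 7q - 4  ⇒  -8q = -2  ⇒  q = 1/4.
The value is Player I's expected payoff against this mix (using Tails): (1/4)·(-3) + (3/4)·(-2) = -9/4.

v = -9/4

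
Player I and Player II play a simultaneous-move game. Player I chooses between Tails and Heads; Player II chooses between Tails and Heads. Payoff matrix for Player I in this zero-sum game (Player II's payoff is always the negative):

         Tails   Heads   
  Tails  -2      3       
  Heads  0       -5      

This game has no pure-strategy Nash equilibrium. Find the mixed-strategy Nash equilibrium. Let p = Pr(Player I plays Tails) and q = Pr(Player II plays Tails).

p = 1/2, q = 4/5

Player II's indifference between Tails and Heads determines Player I's mixing probability p:
  Player II's expected payoff from Tails: p·2 + (1−p)·0 = 2p
  Player II's expected payoff from Heads: p·(-3) + (1−p)·5 = -8p + 5
  2p = -8p + 5  ⇒  10p = 5  ⇒  p = 1/2.
For Player I to be willing to mix, Player I must be indifferent between Tails and Heads, which pins down Player II's mix.
  Player I's payoff from Tails: q·(-2) + (1−q)·3 = -5q + 3
  Player I's payoff from Heads: q·0 + (1−q)·(-5) = 5q - 5
  -5q + 3 = 5q - 5  ⇒  -10q = -8  ⇒  q = 4/5.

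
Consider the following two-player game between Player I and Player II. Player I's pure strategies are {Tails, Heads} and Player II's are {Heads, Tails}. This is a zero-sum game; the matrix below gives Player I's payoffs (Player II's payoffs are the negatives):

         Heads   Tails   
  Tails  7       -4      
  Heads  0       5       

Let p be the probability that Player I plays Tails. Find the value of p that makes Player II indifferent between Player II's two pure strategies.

Set Player II's expected payoff from Heads equal to that from Tails:
  Player II's expected payoff from Heads: p·(-7) + (1−p)·0 = -7p
  Player II's expected payoff from Tails: p·4 + (1−p)·(-5) = 9p - 5
  -7p = 9p - 5  ⇒  -16p = -5  ⇒  p = 5/16.

p = 5/16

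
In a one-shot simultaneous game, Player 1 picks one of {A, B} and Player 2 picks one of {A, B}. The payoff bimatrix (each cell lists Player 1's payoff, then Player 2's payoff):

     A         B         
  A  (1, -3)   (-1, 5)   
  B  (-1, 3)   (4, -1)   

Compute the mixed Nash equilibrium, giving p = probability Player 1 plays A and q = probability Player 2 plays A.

p = 1/3, q = 5/7

For Player 2 to be willing to mix, Player 2 must be indifferent between A and B, which pins down Player 1's mix.
  Player 2's payoff from A: p·(-3) + (1−p)·3 = -6p + 3
  Player 2's payoff from B: p·5 + (1−p)·(-1) = 6p - 1
  -6p + 3 = 6p - 1  ⇒  -12p = -4  ⇒  p = 1/3.
Player 2's mix must leave Player 1 indifferent between A and B.
  Player 1's payoff from A: q·1 + (1−q)·(-1) = 2q - 1
  Player 1's payoff from B: q·(-1) + (1−q)·4 = -5q + 4
  2q - 1 = -5q + 4  ⇒  7q = 5  ⇒  q = 5/7.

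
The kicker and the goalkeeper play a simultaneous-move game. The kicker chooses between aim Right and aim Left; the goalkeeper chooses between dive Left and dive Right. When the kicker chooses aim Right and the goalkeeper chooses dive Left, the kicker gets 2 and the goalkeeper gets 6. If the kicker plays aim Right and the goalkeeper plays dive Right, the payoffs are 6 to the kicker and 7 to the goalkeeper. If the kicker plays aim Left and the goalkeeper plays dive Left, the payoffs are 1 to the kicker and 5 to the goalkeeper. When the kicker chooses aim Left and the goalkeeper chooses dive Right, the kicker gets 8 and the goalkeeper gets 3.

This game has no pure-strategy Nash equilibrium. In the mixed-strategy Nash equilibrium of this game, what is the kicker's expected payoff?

10/3

Set the kicker's expected payoff from aim Right equal to that from aim Left:
  the kicker's expected payoff from aim Right: q·2 + (1−q)·6 = -4q + 6
  the kicker's expected payoff from aim Left: q·1 + (1−q)·8 = -7q + 8
  -4q + 6 = -7q + 8  ⇒  3q = 2  ⇒  q = 2/3.
At equilibrium the kicker is indifferent across rows, so the kicker's payoff equals the payoff from aim Right: (2/3)·2 + (1/3)·6 = 10/3.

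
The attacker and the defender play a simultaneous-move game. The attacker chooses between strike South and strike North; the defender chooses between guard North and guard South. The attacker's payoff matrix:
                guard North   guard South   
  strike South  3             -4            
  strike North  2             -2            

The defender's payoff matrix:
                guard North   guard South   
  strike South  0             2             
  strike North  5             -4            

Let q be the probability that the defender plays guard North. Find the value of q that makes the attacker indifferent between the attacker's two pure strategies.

Set the attacker's expected payoff from strike South equal to that from strike North:
  the attacker's payoff from strike South: q·3 + (1−q)·(-4) = 7q - 4
  the attacker's payoff from strike North: q·2 + (1−q)·(-2) = 4q - 2
  7q - 4 = 4q - 2  ⇒  3q = 2  ⇒  q = 2/3.

q = 2/3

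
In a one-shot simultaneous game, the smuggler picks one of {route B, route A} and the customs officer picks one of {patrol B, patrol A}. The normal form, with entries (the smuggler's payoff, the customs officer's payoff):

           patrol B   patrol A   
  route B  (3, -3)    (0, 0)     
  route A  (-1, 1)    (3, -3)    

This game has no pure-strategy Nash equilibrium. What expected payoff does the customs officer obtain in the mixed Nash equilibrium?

Set the customs officer's expected payoff from patrol B equal to that from patrol A:
  the customs officer's payoff from patrol B: p·(-3) + (1−p)·1 = -4p + 1
  the customs officer's payoff from patrol A: p·0 + (1−p)·(-3) = 3p - 3
  -4p + 1 = 3p - 3  ⇒  -7p = -4  ⇒  p = 4/7.
At equilibrium the customs officer is indifferent across columns, so the customs officer's payoff equals the payoff from patrol B: (4/7)·(-3) + (3/7)·1 = -9/7.

-9/7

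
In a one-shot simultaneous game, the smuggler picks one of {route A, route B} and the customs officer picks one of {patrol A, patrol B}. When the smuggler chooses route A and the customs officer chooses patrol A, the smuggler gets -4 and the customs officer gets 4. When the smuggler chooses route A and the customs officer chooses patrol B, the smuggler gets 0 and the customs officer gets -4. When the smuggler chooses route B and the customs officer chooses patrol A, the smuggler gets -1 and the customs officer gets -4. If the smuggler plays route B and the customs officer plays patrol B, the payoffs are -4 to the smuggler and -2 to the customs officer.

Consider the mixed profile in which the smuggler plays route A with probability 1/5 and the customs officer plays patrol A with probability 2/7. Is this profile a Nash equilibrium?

Given the customs officer's mix q = 2/7, the smuggler's payoff from route A is -8/7 but from route B is -22/7. The smuggler strictly prefers route A, so the smuggler would not mix.
So the proposed profile is not a Nash equilibrium.

No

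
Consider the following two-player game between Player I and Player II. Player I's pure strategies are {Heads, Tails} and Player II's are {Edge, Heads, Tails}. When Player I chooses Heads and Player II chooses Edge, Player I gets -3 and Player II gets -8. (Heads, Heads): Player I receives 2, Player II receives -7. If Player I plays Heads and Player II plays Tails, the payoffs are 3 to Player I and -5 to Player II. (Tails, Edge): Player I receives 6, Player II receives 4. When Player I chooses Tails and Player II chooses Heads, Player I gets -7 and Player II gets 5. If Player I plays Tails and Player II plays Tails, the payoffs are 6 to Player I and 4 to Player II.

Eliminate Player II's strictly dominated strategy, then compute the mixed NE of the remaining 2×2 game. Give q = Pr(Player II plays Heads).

Player II's strategy Edge is strictly dominated by Heads: -7 > -8 and 5 > 4. Eliminate Edge.
Set Player I's expected payoff from Heads equal to that from Tails:
  Player I's payoff to Heads: q·2 + (1−q)·3 = -q + 3
  Player I's payoff to Tails: q·(-7) + (1−q)·6 = -13q + 6
  -q + 3 = -13q + 6  ⇒  12q = 3  ⇒  q = 1/4.

q = 1/4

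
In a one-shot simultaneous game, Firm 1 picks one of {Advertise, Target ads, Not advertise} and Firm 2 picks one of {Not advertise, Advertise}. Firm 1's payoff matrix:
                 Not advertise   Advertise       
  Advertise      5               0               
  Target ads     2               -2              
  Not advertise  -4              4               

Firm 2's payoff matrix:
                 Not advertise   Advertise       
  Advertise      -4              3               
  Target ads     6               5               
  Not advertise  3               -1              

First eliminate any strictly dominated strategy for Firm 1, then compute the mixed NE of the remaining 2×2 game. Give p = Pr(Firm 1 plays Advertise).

Firm 1's strategy Target ads is strictly dominated by Advertise: 5 > 2 and 0 > -2. Eliminate Target ads.
Firm 1's mix must leave Firm 2 indifferent between Not advertise and Advertise.
  Firm 2's payoff to Not advertise: p·(-4) + (1−p)·3 = -7p + 3
  Firm 2's payoff to Advertise: p·3 + (1−p)·(-1) = 4p - 1
  -7p + 3 = 4p - 1  ⇒  -11p = -4  ⇒  p = 4/11.

p = 4/11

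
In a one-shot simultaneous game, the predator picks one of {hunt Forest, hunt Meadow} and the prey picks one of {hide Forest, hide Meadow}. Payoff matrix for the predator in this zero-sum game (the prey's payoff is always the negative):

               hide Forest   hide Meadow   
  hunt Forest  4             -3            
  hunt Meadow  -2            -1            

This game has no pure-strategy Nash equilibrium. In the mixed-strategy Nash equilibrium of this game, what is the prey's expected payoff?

In a mixed equilibrium the prey is indifferent between hide Forest and hide Meadow; this condition fixes p.
  the prey's payoff from hide Forest: p·(-4) + (1−p)·2 = -6p + 2
  the prey's payoff from hide Meadow: p·3 + (1−p)·1 = 2p + 1
  -6p + 2 = 2p + 1  ⇒  -8p = -1  ⇒  p = 1/8.
At equilibrium the prey is indifferent across columns, so the prey's payoff equals the payoff from hide Forest: (1/8)·(-4) + (7/8)·2 = 5/4.

5/4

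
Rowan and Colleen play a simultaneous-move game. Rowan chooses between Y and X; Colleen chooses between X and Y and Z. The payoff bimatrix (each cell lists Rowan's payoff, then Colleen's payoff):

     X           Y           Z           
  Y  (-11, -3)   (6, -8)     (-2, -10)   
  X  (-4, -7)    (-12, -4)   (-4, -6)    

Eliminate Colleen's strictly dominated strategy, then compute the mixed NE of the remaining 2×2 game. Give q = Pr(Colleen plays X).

Colleen's strategy Z is strictly dominated by Y: -8 > -10 and -4 > -6. Eliminate Z.
For Rowan to be willing to mix, Rowan must be indifferent between Y and X, which pins down Colleen's mix.
  Rowan's payoff to Y: q·(-11) + (1−q)·6 = -17q + 6
  Rowan's payoff to X: q·(-4) + (1−q)·(-12) = 8q - 12
  -17q + 6 = 8q - 12  ⇒  -25q = -18  ⇒  q = 18/25.

q = 18/25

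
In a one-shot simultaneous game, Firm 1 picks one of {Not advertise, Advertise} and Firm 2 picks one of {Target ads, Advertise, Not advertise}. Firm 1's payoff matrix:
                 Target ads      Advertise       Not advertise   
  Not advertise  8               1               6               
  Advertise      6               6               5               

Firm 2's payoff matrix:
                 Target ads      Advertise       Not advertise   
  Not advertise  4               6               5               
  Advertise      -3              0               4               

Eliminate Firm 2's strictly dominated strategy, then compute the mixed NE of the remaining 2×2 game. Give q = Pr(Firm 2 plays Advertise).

q = 1/6

Firm 2's strategy Target ads is strictly dominated by Advertise: 6 > 4 and 0 > -3. Eliminate Target ads.
Set Firm 1's expected payoff from Not advertise equal to that from Advertise:
  Firm 1's payoff to Not advertise: q·1 + (1−q)·6 = -5q + 6
  Firm 1's payoff to Advertise: q·6 + (1−q)·5 = q + 5
  -5q + 6 = q + 5  ⇒  -6q = -1  ⇒  q = 1/6.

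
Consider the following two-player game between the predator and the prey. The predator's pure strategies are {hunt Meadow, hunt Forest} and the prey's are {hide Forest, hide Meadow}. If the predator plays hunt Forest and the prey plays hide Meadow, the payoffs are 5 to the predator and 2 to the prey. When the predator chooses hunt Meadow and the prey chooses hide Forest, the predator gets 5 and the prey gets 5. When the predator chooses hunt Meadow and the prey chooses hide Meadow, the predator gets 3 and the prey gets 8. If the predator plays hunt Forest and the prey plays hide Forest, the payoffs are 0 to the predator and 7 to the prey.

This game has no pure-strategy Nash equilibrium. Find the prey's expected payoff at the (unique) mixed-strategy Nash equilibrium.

In a mixed equilibrium the prey is indifferent between hide Forest and hide Meadow; this condition fixes p.
  the prey's expected payoff from hide Forest: p·5 + (1−p)·7 = -2p + 7
  the prey's expected payoff from hide Meadow: p·8 + (1−p)·2 = 6p + 2
  -2p + 7 = 6p + 2  ⇒  -8p = -5  ⇒  p = 5/8.
At equilibrium the prey is indifferent across columns, so the prey's payoff equals the payoff from hide Forest: (5/8)·5 + (3/8)·7 = 23/4.

23/4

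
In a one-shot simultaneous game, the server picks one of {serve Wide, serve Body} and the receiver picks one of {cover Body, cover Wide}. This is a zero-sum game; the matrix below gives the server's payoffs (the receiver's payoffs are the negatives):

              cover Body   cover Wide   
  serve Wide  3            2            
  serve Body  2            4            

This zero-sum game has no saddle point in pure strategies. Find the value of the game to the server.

v = 8/3

For the server to be willing to mix, the server must be indifferent between serve Wide and serve Body, which pins down the receiver's mix.
  the server's payoff to serve Wide: q·3 + (1−q)·2 = q + 2
  the server's payoff to serve Body: q·2 + (1−q)·4 = -2q + 4
  q + 2 = -2q + 4  ⇒  3q = 2  ⇒  q = 2/3.
The value is the server's expected payoff against this mix (using serve Wide): (2/3)·3 + (1/3)·2 = 8/3.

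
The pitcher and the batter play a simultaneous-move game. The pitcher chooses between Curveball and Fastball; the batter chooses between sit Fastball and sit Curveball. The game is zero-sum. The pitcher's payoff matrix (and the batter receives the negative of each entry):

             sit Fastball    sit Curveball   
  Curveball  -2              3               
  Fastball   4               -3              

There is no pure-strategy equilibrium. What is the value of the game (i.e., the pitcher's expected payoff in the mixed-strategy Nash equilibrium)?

v = 1/2

For the pitcher to be willing to mix, the pitcher must be indifferent between Curveball and Fastball, which pins down the batter's mix.
  the pitcher's payoff to Curveball: q·(-2) + (1−q)·3 = -5q + 3
  the pitcher's payoff to Fastball: q·4 + (1−q)·(-3) = 7q - 3
  -5q + 3 = 7q - 3  ⇒  -12q = -6  ⇒  q = 1/2.
The value is the pitcher's expected payoff against this mix (using Curveball): (1/2)·(-2) + (1/2)·3 = 1/2.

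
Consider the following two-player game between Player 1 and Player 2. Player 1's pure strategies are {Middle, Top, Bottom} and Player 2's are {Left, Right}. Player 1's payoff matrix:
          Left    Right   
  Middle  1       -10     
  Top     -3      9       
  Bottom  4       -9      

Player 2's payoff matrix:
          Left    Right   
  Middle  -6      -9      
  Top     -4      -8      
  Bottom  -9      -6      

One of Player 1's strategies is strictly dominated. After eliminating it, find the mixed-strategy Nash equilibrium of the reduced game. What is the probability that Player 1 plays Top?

Player 1's strategy Middle is strictly dominated by Bottom: 4 > 1 and -9 > -10. Eliminate Middle.
Player 1's mix must leave Player 2 indifferent between Left and Right.
  Player 2's expected payoff from Left: p·(-4) + (1−p)·(-9) = 5p - 9
  Player 2's expected payoff from Right: p·(-8) + (1−p)·(-6) = -2p - 6
  5p - 9 = -2p - 6  ⇒  7p = 3  ⇒  p = 3/7.

p = 3/7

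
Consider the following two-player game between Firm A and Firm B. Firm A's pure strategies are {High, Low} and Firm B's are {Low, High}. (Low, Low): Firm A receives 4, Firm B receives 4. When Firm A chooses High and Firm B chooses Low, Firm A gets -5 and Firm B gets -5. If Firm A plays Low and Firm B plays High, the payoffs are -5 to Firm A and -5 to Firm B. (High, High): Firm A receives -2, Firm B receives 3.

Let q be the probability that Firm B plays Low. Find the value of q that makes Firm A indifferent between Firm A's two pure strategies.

Firm B's mix must leave Firm A indifferent between High and Low.
  Firm A's expected payoff from High: q·(-5) + (1−q)·(-2) = -3q - 2
  Firm A's expected payoff from Low: q·4 + (1−q)·(-5) = 9q - 5
  -3q - 2 = 9q - 5  ⇒  -12q = -3  ⇒  q = 1/4.

q = 1/4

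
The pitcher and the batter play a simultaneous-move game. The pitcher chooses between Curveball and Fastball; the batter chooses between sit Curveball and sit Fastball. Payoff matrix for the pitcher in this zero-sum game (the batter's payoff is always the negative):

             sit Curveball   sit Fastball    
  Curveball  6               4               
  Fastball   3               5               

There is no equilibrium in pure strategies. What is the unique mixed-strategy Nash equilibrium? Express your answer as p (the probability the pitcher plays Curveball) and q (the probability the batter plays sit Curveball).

p = 1/2, q = 1/4

For the batter to be willing to mix, the batter must be indifferent between sit Curveball and sit Fastball, which pins down the pitcher's mix.
  the batter's expected payoff from sit Curveball: p·(-6) + (1−p)·(-3) = -3p - 3
  the batter's expected payoff from sit Fastball: p·(-4) + (1−p)·(-5) = p - 5
  -3p - 3 = p - 5  ⇒  -4p = -2  ⇒  p = 1/2.
In a mixed equilibrium the pitcher is indifferent between Curveball and Fastball; this condition fixes q.
  the pitcher's expected payoff from Curveball: q·6 + (1−q)·4 = 2q + 4
  the pitcher's expected payoff from Fastball: q·3 + (1−q)·5 = -2q + 5
  2q + 4 = -2q + 5  ⇒  4q = 1  ⇒  q = 1/4.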